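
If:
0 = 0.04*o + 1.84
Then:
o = -46.00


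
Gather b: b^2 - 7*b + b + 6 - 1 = b^2 - 6*b + 5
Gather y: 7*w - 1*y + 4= 7*w - y + 4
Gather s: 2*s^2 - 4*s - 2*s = 2*s^2 - 6*s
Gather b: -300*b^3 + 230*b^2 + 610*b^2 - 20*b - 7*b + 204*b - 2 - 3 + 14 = -300*b^3 + 840*b^2 + 177*b + 9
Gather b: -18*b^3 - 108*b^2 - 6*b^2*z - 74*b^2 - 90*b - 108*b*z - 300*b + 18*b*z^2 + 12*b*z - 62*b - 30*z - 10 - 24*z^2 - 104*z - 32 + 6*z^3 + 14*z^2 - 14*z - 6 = -18*b^3 + b^2*(-6*z - 182) + b*(18*z^2 - 96*z - 452) + 6*z^3 - 10*z^2 - 148*z - 48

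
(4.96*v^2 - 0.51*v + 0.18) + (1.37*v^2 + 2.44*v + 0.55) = 6.33*v^2 + 1.93*v + 0.73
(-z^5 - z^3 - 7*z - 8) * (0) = 0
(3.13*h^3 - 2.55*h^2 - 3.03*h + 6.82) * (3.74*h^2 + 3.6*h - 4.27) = 11.7062*h^5 + 1.731*h^4 - 33.8773*h^3 + 25.4873*h^2 + 37.4901*h - 29.1214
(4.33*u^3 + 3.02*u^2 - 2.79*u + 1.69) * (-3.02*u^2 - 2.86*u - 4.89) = -13.0766*u^5 - 21.5042*u^4 - 21.3851*u^3 - 11.8922*u^2 + 8.8097*u - 8.2641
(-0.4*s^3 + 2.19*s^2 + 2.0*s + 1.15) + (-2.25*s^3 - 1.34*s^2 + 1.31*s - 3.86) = -2.65*s^3 + 0.85*s^2 + 3.31*s - 2.71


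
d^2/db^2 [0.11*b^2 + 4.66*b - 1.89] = 0.220000000000000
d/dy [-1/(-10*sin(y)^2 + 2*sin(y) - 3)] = 2*(1 - 10*sin(y))*cos(y)/(10*sin(y)^2 - 2*sin(y) + 3)^2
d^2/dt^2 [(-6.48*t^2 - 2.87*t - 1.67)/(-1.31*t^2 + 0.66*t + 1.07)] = (1.4210854715202e-14*t^4 + 21.05563*t^3 + 71.693418*t^2 + 15.473982*t + 16.920898)/(2.248091*t^6 - 3.397878*t^5 - 3.796773*t^4 + 5.263236*t^3 + 3.101181*t^2 - 2.266902*t - 1.225043)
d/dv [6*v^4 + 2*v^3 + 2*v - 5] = 24*v^3 + 6*v^2 + 2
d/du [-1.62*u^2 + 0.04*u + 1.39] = 0.04 - 3.24*u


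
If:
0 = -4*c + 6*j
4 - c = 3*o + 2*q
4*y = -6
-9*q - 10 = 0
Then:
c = 56/9 - 3*o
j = 112/27 - 2*o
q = -10/9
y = -3/2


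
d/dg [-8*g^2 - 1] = -16*g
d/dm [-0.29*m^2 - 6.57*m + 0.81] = -0.58*m - 6.57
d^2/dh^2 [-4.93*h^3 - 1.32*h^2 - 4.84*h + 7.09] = -29.58*h - 2.64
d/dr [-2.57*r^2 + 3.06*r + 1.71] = 3.06 - 5.14*r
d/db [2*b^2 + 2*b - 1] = 4*b + 2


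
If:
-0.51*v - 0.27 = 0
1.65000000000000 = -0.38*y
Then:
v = -0.53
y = -4.34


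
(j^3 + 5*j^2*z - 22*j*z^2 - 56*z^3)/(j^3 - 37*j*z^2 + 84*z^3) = (-j - 2*z)/(-j + 3*z)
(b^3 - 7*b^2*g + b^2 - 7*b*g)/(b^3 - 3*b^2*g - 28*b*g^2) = (b + 1)/(b + 4*g)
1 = 1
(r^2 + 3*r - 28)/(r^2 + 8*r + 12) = (r^2 + 3*r - 28)/(r^2 + 8*r + 12)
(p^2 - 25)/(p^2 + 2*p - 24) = (p^2 - 25)/(p^2 + 2*p - 24)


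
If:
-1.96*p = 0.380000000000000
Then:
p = -0.19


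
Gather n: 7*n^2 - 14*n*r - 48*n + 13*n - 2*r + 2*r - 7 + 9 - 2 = 7*n^2 + n*(-14*r - 35)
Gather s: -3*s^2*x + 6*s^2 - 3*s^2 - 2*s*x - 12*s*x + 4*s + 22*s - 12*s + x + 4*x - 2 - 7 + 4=s^2*(3 - 3*x) + s*(14 - 14*x) + 5*x - 5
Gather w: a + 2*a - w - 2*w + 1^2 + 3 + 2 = 3*a - 3*w + 6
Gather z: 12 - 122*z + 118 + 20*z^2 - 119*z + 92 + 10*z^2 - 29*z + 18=30*z^2 - 270*z + 240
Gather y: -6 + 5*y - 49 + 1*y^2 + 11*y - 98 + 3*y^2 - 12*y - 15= 4*y^2 + 4*y - 168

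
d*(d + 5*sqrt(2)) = d^2 + 5*sqrt(2)*d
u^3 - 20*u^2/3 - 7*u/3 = u*(u - 7)*(u + 1/3)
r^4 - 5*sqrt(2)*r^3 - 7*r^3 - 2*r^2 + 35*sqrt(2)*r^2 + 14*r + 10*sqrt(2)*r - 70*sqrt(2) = (r - 7)*(r - 5*sqrt(2))*(r - sqrt(2))*(r + sqrt(2))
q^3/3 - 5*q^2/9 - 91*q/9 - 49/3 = (q/3 + 1)*(q - 7)*(q + 7/3)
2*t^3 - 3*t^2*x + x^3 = (-t + x)^2*(2*t + x)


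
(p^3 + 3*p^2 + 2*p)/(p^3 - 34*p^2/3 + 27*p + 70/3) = 3*p*(p^2 + 3*p + 2)/(3*p^3 - 34*p^2 + 81*p + 70)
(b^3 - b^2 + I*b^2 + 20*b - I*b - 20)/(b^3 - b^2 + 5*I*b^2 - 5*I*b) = (b - 4*I)/b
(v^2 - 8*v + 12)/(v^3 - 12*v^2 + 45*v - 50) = (v - 6)/(v^2 - 10*v + 25)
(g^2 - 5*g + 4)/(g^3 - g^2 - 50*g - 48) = (-g^2 + 5*g - 4)/(-g^3 + g^2 + 50*g + 48)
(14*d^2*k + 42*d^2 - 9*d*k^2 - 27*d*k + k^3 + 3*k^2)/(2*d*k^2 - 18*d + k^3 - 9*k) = (14*d^2 - 9*d*k + k^2)/(2*d*k - 6*d + k^2 - 3*k)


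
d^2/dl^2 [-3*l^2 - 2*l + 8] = -6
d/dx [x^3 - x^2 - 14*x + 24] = 3*x^2 - 2*x - 14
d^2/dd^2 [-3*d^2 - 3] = -6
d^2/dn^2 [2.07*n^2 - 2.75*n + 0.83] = 4.14000000000000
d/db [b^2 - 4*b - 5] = 2*b - 4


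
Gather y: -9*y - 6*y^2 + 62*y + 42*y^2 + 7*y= 36*y^2 + 60*y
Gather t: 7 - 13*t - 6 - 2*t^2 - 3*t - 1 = -2*t^2 - 16*t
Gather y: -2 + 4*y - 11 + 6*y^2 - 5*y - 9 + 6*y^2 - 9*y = 12*y^2 - 10*y - 22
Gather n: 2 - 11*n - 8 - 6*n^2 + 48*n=-6*n^2 + 37*n - 6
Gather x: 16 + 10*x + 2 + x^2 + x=x^2 + 11*x + 18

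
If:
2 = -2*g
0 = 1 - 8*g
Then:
No Solution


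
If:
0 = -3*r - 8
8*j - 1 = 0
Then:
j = 1/8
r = -8/3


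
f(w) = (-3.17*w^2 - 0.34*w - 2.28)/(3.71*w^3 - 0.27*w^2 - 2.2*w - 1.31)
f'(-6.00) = 0.02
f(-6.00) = 0.14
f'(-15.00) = 0.00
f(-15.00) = 0.06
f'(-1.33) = 1.28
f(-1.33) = 0.98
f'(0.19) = -0.69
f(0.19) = 1.44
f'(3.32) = 0.12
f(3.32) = -0.31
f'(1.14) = 39.16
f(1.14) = -5.11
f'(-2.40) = 0.22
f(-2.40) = 0.40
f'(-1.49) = 0.89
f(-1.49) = 0.81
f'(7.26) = 0.02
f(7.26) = -0.12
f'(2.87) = 0.19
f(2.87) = -0.38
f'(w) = (-6.34*w - 0.34)/(3.71*w^3 - 0.27*w^2 - 2.2*w - 1.31) + (-11.13*w^2 + 0.54*w + 2.2)*(-3.17*w^2 - 0.34*w - 2.28)/(3.71*w^3 - 0.27*w^2 - 2.2*w - 1.31)^2 = (11.7607*w^4 + 2.5228*w^3 + 32.2586*w^2 + 7.0742*w - 4.5706)/(13.7641*w^6 - 2.0034*w^5 - 16.2511*w^4 - 8.5322*w^3 + 5.5474*w^2 + 5.764*w + 1.7161)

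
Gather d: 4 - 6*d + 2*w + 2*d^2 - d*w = 2*d^2 + d*(-w - 6) + 2*w + 4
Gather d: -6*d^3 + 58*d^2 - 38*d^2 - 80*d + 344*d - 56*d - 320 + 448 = -6*d^3 + 20*d^2 + 208*d + 128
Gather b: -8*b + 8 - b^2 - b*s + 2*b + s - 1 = -b^2 + b*(-s - 6) + s + 7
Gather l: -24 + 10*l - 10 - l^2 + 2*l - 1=-l^2 + 12*l - 35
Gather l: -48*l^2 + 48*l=-48*l^2 + 48*l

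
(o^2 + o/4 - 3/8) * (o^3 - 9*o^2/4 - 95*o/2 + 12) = o^5 - 2*o^4 - 775*o^3/16 + 31*o^2/32 + 333*o/16 - 9/2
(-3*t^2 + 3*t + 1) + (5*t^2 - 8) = 2*t^2 + 3*t - 7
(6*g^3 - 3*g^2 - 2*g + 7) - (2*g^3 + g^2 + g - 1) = 4*g^3 - 4*g^2 - 3*g + 8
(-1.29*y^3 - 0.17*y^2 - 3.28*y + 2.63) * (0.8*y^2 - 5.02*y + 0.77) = -1.032*y^5 + 6.3398*y^4 - 2.7639*y^3 + 18.4387*y^2 - 15.7282*y + 2.0251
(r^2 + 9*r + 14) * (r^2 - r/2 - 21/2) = r^4 + 17*r^3/2 - r^2 - 203*r/2 - 147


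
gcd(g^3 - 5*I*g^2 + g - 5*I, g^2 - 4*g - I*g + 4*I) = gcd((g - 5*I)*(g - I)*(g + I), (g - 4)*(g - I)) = g - I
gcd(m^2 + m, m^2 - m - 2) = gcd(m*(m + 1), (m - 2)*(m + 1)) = m + 1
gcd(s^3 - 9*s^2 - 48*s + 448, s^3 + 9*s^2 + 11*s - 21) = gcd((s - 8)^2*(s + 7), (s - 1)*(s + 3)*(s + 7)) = s + 7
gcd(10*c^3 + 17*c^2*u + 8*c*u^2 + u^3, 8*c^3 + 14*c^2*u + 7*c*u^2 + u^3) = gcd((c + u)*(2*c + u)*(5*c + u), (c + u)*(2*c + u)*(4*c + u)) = 2*c^2 + 3*c*u + u^2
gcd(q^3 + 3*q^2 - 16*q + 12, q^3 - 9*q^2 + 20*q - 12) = q^2 - 3*q + 2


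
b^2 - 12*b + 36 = (b - 6)^2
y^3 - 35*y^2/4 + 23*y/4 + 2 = (y - 8)*(y - 1)*(y + 1/4)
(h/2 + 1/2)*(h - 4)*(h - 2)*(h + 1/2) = h^4/2 - 9*h^3/4 - h^2/4 + 9*h/2 + 2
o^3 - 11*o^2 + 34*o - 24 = (o - 6)*(o - 4)*(o - 1)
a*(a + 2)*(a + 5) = a^3 + 7*a^2 + 10*a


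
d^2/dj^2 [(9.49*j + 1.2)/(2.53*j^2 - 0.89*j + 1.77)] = ((10.8202 - 144.0582*j)*(2.53*j^2 - 0.89*j + 1.77) + (5.06*j - 0.89)*(9.49*j + 1.2)*(10.12*j - 1.78))/(2.53*j^2 - 0.89*j + 1.77)^3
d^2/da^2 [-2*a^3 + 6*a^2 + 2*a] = 12 - 12*a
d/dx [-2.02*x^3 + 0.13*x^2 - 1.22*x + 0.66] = -6.06*x^2 + 0.26*x - 1.22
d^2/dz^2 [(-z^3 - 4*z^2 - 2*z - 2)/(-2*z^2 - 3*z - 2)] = 2*(-11*z^3 - 6*z^2 + 24*z + 14)/(8*z^6 + 36*z^5 + 78*z^4 + 99*z^3 + 78*z^2 + 36*z + 8)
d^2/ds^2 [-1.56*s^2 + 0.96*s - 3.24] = -3.12000000000000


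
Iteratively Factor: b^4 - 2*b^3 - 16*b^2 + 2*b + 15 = (b + 1)*(b^3 - 3*b^2 - 13*b + 15) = (b - 5)*(b + 1)*(b^2 + 2*b - 3) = (b - 5)*(b + 1)*(b + 3)*(b - 1)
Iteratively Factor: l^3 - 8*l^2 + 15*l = (l - 3)*(l^2 - 5*l) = l*(l - 3)*(l - 5)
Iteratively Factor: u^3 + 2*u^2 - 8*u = (u + 4)*(u^2 - 2*u) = u*(u + 4)*(u - 2)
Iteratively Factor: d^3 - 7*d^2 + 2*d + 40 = (d - 5)*(d^2 - 2*d - 8) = (d - 5)*(d - 4)*(d + 2)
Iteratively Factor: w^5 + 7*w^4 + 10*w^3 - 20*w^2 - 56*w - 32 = (w + 4)*(w^4 + 3*w^3 - 2*w^2 - 12*w - 8) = (w + 2)*(w + 4)*(w^3 + w^2 - 4*w - 4) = (w - 2)*(w + 2)*(w + 4)*(w^2 + 3*w + 2) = (w - 2)*(w + 1)*(w + 2)*(w + 4)*(w + 2)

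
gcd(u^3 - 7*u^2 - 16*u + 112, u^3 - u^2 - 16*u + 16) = u^2 - 16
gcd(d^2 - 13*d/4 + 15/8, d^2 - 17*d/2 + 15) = d - 5/2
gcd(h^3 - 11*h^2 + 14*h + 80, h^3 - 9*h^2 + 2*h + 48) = h^2 - 6*h - 16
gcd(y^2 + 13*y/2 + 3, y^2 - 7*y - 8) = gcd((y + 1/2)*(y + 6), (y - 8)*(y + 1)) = 1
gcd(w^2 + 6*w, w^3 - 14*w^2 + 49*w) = w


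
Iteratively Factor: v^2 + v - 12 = (v - 3)*(v + 4)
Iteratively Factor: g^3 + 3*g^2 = (g + 3)*(g^2) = g*(g + 3)*(g)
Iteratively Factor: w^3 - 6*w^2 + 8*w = (w - 4)*(w^2 - 2*w) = (w - 4)*(w - 2)*(w)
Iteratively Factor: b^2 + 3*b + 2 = (b + 2)*(b + 1)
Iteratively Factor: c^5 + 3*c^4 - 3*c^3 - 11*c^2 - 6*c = (c)*(c^4 + 3*c^3 - 3*c^2 - 11*c - 6) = c*(c + 1)*(c^3 + 2*c^2 - 5*c - 6) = c*(c - 2)*(c + 1)*(c^2 + 4*c + 3) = c*(c - 2)*(c + 1)^2*(c + 3)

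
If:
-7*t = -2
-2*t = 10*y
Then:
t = 2/7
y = -2/35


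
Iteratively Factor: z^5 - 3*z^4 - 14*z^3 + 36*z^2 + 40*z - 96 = (z - 2)*(z^4 - z^3 - 16*z^2 + 4*z + 48) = (z - 2)^2*(z^3 + z^2 - 14*z - 24) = (z - 2)^2*(z + 3)*(z^2 - 2*z - 8) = (z - 4)*(z - 2)^2*(z + 3)*(z + 2)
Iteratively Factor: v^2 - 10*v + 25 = (v - 5)*(v - 5)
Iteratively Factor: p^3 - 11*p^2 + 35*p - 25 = (p - 5)*(p^2 - 6*p + 5) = (p - 5)^2*(p - 1)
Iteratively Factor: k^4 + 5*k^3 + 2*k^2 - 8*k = (k + 4)*(k^3 + k^2 - 2*k) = (k - 1)*(k + 4)*(k^2 + 2*k) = (k - 1)*(k + 2)*(k + 4)*(k)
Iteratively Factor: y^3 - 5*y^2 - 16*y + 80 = (y - 4)*(y^2 - y - 20) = (y - 5)*(y - 4)*(y + 4)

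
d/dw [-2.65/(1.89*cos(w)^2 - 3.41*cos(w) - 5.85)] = (9.0365 - 10.017*cos(w))*sin(w)/(-1.89*cos(w)^2 + 3.41*cos(w) + 5.85)^2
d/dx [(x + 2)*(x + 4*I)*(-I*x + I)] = -3*I*x^2 + 2*x*(4 - I) + 4 + 2*I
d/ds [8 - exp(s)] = -exp(s)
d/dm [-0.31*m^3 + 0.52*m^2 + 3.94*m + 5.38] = -0.93*m^2 + 1.04*m + 3.94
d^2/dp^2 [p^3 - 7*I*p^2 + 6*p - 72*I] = 6*p - 14*I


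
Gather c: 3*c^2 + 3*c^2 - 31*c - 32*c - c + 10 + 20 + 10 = 6*c^2 - 64*c + 40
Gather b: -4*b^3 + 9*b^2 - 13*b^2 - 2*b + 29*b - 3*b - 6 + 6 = -4*b^3 - 4*b^2 + 24*b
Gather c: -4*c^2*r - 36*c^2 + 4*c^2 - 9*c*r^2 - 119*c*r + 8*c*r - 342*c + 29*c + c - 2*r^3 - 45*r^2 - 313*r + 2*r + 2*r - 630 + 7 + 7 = c^2*(-4*r - 32) + c*(-9*r^2 - 111*r - 312) - 2*r^3 - 45*r^2 - 309*r - 616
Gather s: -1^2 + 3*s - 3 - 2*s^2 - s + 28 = -2*s^2 + 2*s + 24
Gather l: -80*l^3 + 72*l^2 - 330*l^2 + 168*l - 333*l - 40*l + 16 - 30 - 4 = -80*l^3 - 258*l^2 - 205*l - 18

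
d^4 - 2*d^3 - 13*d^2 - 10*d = d*(d - 5)*(d + 1)*(d + 2)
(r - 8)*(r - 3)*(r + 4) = r^3 - 7*r^2 - 20*r + 96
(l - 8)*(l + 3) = l^2 - 5*l - 24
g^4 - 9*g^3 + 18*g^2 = g^2*(g - 6)*(g - 3)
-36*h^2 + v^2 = (-6*h + v)*(6*h + v)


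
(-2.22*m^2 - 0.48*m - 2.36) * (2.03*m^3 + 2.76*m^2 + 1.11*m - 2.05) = -4.5066*m^5 - 7.1016*m^4 - 8.5798*m^3 - 2.4954*m^2 - 1.6356*m + 4.838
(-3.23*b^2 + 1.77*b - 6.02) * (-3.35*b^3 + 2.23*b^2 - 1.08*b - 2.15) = 10.8205*b^5 - 13.1324*b^4 + 27.6025*b^3 - 8.3917*b^2 + 2.6961*b + 12.943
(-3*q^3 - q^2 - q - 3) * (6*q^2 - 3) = -18*q^5 - 6*q^4 + 3*q^3 - 15*q^2 + 3*q + 9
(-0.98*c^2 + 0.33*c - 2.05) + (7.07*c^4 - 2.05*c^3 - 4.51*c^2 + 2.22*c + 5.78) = 7.07*c^4 - 2.05*c^3 - 5.49*c^2 + 2.55*c + 3.73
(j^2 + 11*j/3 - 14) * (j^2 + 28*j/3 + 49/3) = j^4 + 13*j^3 + 329*j^2/9 - 637*j/9 - 686/3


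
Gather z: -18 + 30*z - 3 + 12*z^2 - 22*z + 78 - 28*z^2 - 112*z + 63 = -16*z^2 - 104*z + 120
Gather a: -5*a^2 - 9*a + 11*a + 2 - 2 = -5*a^2 + 2*a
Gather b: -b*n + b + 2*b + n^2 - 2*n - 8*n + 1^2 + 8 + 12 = b*(3 - n) + n^2 - 10*n + 21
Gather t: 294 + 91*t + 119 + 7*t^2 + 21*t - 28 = 7*t^2 + 112*t + 385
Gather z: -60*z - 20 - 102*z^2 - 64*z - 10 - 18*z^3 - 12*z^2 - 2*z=-18*z^3 - 114*z^2 - 126*z - 30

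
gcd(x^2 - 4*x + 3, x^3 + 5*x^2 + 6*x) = 1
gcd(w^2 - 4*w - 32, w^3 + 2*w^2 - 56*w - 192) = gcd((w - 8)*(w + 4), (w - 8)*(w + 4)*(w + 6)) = w^2 - 4*w - 32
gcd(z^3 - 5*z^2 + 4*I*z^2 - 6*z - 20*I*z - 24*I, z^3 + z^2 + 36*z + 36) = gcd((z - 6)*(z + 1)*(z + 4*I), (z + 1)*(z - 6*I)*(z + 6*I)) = z + 1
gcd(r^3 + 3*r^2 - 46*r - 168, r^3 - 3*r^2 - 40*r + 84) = r^2 - r - 42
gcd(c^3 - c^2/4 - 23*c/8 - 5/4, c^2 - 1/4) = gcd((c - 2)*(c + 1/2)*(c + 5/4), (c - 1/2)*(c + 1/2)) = c + 1/2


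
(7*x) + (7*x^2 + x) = 7*x^2 + 8*x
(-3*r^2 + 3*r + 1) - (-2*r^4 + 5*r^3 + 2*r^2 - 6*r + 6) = 2*r^4 - 5*r^3 - 5*r^2 + 9*r - 5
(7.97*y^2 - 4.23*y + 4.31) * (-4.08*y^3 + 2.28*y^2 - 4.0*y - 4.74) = -32.5176*y^5 + 35.43*y^4 - 59.1092*y^3 - 11.031*y^2 + 2.81020000000001*y - 20.4294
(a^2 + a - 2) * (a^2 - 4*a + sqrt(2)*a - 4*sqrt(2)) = a^4 - 3*a^3 + sqrt(2)*a^3 - 6*a^2 - 3*sqrt(2)*a^2 - 6*sqrt(2)*a + 8*a + 8*sqrt(2)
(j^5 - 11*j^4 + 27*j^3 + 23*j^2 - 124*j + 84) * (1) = j^5 - 11*j^4 + 27*j^3 + 23*j^2 - 124*j + 84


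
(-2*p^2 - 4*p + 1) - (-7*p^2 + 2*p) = 5*p^2 - 6*p + 1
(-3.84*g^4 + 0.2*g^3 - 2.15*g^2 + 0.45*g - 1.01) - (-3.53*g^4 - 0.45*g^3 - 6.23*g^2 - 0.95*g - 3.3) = -0.31*g^4 + 0.65*g^3 + 4.08*g^2 + 1.4*g + 2.29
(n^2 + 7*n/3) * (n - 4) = n^3 - 5*n^2/3 - 28*n/3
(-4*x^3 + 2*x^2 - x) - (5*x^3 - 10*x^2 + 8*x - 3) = -9*x^3 + 12*x^2 - 9*x + 3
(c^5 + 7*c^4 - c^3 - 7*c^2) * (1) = c^5 + 7*c^4 - c^3 - 7*c^2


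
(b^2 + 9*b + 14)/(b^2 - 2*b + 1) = (b^2 + 9*b + 14)/(b^2 - 2*b + 1)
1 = 1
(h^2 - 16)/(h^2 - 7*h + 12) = (h + 4)/(h - 3)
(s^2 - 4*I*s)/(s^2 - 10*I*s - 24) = s/(s - 6*I)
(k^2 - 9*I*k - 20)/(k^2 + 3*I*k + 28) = (k - 5*I)/(k + 7*I)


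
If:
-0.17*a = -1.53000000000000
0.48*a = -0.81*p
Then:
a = 9.00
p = -5.33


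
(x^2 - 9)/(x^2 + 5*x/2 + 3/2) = 2*(x^2 - 9)/(2*x^2 + 5*x + 3)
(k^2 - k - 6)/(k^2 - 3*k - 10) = (k - 3)/(k - 5)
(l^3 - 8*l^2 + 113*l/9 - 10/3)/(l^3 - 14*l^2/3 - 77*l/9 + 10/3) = (3*l - 5)/(3*l + 5)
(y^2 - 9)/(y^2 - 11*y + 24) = (y + 3)/(y - 8)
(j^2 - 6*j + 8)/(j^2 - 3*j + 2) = (j - 4)/(j - 1)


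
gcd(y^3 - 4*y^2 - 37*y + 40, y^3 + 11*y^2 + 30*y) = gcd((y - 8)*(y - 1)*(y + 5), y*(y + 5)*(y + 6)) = y + 5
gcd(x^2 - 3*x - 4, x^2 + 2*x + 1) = x + 1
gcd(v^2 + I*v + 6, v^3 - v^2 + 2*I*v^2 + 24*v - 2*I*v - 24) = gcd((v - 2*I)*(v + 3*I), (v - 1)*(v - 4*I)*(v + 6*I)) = 1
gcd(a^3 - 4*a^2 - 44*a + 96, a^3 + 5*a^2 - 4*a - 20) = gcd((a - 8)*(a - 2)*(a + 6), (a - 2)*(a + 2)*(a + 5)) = a - 2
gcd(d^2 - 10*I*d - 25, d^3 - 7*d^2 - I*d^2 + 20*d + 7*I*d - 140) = d - 5*I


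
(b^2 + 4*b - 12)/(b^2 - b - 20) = (-b^2 - 4*b + 12)/(-b^2 + b + 20)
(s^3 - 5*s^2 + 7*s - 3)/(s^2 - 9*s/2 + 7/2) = 2*(s^2 - 4*s + 3)/(2*s - 7)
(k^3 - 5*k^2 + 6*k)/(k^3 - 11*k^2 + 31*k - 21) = k*(k - 2)/(k^2 - 8*k + 7)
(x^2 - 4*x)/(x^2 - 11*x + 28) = x/(x - 7)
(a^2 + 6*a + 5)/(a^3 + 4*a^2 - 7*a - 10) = 1/(a - 2)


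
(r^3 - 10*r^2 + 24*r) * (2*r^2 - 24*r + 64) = 2*r^5 - 44*r^4 + 352*r^3 - 1216*r^2 + 1536*r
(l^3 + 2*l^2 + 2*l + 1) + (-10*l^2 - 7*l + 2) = l^3 - 8*l^2 - 5*l + 3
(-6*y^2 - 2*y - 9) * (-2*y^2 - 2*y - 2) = 12*y^4 + 16*y^3 + 34*y^2 + 22*y + 18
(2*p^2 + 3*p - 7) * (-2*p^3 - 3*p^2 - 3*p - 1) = -4*p^5 - 12*p^4 - p^3 + 10*p^2 + 18*p + 7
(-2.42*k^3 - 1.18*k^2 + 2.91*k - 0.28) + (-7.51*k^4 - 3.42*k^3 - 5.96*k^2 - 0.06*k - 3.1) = -7.51*k^4 - 5.84*k^3 - 7.14*k^2 + 2.85*k - 3.38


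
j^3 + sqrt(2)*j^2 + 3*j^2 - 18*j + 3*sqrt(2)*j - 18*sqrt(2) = (j - 3)*(j + 6)*(j + sqrt(2))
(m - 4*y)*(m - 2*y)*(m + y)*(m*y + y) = m^4*y - 5*m^3*y^2 + m^3*y + 2*m^2*y^3 - 5*m^2*y^2 + 8*m*y^4 + 2*m*y^3 + 8*y^4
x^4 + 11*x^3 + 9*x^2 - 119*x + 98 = (x - 2)*(x - 1)*(x + 7)^2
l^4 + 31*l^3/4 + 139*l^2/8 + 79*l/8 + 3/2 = (l + 1/4)*(l + 1/2)*(l + 3)*(l + 4)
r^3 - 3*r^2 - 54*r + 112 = (r - 8)*(r - 2)*(r + 7)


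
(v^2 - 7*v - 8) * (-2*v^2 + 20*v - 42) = -2*v^4 + 34*v^3 - 166*v^2 + 134*v + 336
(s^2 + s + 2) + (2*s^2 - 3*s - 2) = 3*s^2 - 2*s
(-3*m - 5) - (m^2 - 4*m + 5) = -m^2 + m - 10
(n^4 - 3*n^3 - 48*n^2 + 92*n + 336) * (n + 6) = n^5 + 3*n^4 - 66*n^3 - 196*n^2 + 888*n + 2016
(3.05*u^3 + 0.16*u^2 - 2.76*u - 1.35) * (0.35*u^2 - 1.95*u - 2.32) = 1.0675*u^5 - 5.8915*u^4 - 8.354*u^3 + 4.5383*u^2 + 9.0357*u + 3.132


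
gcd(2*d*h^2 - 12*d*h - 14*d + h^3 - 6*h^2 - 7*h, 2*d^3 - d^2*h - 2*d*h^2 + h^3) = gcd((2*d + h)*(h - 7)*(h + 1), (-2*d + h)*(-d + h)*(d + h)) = 1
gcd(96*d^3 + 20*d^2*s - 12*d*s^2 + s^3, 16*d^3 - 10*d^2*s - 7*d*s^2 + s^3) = -16*d^2 - 6*d*s + s^2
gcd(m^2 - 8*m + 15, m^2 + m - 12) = m - 3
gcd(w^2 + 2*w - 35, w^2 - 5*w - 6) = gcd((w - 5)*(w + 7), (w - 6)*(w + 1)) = 1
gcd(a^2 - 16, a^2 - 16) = a^2 - 16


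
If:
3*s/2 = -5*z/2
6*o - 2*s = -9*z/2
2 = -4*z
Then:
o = 47/72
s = 5/6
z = -1/2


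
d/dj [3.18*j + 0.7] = 3.18000000000000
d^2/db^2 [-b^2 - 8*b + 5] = -2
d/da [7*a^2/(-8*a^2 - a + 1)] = 7*a*(2 - a)/(64*a^4 + 16*a^3 - 15*a^2 - 2*a + 1)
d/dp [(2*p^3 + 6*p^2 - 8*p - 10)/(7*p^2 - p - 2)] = 2*(7*p^4 - 2*p^3 + 19*p^2 + 58*p + 3)/(49*p^4 - 14*p^3 - 27*p^2 + 4*p + 4)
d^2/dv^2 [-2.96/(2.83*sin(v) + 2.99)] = (23.706344*sin(v)^2 - 25.046632*sin(v) - 47.412688)/(2.83*sin(v) + 2.99)^3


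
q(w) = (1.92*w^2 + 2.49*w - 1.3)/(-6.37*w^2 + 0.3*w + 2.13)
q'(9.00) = 0.00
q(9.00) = -0.35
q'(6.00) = 0.01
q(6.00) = -0.37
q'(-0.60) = 141.28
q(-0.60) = 6.13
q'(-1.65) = 0.26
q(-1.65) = 0.01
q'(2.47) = 0.07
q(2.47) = -0.46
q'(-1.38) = 0.45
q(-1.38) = 0.10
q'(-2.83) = 0.07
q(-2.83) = -0.14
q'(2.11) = 0.09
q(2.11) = -0.49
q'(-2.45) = 0.09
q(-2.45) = -0.11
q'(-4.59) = 0.02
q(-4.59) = -0.21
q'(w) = (3.84*w + 2.49)/(-6.37*w^2 + 0.3*w + 2.13) + (12.74*w - 0.3)*(1.92*w^2 + 2.49*w - 1.3)/(-6.37*w^2 + 0.3*w + 2.13)^2 = (16.4373*w^2 - 8.3828*w + 5.6937)/(40.5769*w^4 - 3.822*w^3 - 27.0462*w^2 + 1.278*w + 4.5369)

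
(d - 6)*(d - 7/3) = d^2 - 25*d/3 + 14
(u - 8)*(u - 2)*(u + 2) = u^3 - 8*u^2 - 4*u + 32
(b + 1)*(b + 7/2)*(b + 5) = b^3 + 19*b^2/2 + 26*b + 35/2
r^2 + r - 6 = (r - 2)*(r + 3)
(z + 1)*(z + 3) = z^2 + 4*z + 3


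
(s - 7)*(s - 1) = s^2 - 8*s + 7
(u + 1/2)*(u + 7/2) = u^2 + 4*u + 7/4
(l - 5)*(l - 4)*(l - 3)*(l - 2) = l^4 - 14*l^3 + 71*l^2 - 154*l + 120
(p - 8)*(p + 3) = p^2 - 5*p - 24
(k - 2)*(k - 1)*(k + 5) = k^3 + 2*k^2 - 13*k + 10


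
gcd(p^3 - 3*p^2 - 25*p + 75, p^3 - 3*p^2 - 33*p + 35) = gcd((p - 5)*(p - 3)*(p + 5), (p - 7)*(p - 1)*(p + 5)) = p + 5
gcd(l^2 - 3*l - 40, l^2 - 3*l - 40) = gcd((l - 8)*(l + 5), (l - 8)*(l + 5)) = l^2 - 3*l - 40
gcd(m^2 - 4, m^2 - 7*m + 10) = m - 2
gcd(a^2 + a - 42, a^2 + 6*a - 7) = a + 7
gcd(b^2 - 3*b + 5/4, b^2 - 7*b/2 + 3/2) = b - 1/2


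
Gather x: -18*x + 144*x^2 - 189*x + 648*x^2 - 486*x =792*x^2 - 693*x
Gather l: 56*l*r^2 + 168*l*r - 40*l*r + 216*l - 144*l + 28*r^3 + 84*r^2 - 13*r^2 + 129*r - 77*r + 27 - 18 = l*(56*r^2 + 128*r + 72) + 28*r^3 + 71*r^2 + 52*r + 9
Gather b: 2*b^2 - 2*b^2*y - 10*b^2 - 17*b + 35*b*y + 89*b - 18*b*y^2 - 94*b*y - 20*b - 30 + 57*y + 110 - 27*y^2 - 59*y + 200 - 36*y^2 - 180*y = b^2*(-2*y - 8) + b*(-18*y^2 - 59*y + 52) - 63*y^2 - 182*y + 280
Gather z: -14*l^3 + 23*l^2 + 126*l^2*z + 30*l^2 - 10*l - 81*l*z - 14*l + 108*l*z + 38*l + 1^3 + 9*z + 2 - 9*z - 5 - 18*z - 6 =-14*l^3 + 53*l^2 + 14*l + z*(126*l^2 + 27*l - 18) - 8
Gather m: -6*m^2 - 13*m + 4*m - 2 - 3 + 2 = -6*m^2 - 9*m - 3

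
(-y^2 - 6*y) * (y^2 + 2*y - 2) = -y^4 - 8*y^3 - 10*y^2 + 12*y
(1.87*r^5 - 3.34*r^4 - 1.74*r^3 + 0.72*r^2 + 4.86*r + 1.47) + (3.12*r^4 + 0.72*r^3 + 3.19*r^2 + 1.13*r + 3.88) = 1.87*r^5 - 0.22*r^4 - 1.02*r^3 + 3.91*r^2 + 5.99*r + 5.35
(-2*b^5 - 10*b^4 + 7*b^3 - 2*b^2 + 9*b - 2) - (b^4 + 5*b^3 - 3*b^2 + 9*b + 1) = -2*b^5 - 11*b^4 + 2*b^3 + b^2 - 3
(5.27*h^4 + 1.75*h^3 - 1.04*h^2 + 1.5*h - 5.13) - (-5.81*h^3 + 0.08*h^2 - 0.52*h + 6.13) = 5.27*h^4 + 7.56*h^3 - 1.12*h^2 + 2.02*h - 11.26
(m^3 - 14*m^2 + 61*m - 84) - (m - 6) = m^3 - 14*m^2 + 60*m - 78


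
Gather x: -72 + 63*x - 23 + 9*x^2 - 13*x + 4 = 9*x^2 + 50*x - 91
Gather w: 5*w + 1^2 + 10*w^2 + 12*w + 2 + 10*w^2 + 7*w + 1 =20*w^2 + 24*w + 4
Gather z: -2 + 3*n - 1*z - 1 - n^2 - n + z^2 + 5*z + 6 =-n^2 + 2*n + z^2 + 4*z + 3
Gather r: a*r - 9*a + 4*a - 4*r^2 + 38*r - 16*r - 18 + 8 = -5*a - 4*r^2 + r*(a + 22) - 10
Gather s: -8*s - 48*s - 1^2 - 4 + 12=7 - 56*s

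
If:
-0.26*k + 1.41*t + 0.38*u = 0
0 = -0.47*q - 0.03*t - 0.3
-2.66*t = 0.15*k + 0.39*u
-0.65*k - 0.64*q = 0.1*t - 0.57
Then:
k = 1.55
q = -0.60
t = -0.53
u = 3.04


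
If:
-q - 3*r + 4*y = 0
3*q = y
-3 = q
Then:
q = -3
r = -11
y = -9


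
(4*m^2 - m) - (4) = 4*m^2 - m - 4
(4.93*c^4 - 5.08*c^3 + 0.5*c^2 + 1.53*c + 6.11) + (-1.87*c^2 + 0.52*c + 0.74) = 4.93*c^4 - 5.08*c^3 - 1.37*c^2 + 2.05*c + 6.85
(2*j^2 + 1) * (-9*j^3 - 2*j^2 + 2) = -18*j^5 - 4*j^4 - 9*j^3 + 2*j^2 + 2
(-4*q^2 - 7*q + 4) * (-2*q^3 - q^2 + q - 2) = 8*q^5 + 18*q^4 - 5*q^3 - 3*q^2 + 18*q - 8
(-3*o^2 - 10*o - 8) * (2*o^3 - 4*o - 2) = -6*o^5 - 20*o^4 - 4*o^3 + 46*o^2 + 52*o + 16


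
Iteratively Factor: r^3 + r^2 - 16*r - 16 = (r + 4)*(r^2 - 3*r - 4) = (r - 4)*(r + 4)*(r + 1)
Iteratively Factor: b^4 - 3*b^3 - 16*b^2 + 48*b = (b + 4)*(b^3 - 7*b^2 + 12*b) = (b - 4)*(b + 4)*(b^2 - 3*b) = (b - 4)*(b - 3)*(b + 4)*(b)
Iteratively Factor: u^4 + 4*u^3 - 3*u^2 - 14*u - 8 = (u + 4)*(u^3 - 3*u - 2) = (u - 2)*(u + 4)*(u^2 + 2*u + 1) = (u - 2)*(u + 1)*(u + 4)*(u + 1)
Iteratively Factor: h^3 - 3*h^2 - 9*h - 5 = (h + 1)*(h^2 - 4*h - 5) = (h - 5)*(h + 1)*(h + 1)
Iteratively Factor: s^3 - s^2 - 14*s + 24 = (s - 3)*(s^2 + 2*s - 8) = (s - 3)*(s - 2)*(s + 4)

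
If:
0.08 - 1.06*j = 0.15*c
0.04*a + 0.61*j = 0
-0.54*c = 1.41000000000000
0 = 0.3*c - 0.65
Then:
No Solution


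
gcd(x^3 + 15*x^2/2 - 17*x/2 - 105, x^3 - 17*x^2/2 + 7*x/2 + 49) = x - 7/2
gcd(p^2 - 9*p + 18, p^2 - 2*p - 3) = p - 3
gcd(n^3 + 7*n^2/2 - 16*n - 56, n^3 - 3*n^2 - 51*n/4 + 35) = n^2 - n/2 - 14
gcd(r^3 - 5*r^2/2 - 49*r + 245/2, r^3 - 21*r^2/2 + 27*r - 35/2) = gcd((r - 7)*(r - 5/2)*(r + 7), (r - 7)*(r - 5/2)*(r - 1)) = r^2 - 19*r/2 + 35/2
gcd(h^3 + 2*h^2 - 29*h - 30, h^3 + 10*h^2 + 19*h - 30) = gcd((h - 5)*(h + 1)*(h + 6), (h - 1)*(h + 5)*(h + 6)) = h + 6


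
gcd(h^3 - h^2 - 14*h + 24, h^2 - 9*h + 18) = h - 3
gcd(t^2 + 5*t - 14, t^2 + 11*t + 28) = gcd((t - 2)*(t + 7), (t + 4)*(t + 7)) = t + 7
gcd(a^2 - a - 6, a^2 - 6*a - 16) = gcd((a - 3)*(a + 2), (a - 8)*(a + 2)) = a + 2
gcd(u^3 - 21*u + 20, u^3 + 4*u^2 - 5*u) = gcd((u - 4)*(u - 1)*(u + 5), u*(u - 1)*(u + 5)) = u^2 + 4*u - 5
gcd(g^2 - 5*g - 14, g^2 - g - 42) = g - 7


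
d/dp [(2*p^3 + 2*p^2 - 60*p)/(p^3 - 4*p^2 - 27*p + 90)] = 2*(-5*p^4 + 6*p^3 + 123*p^2 + 180*p - 2700)/(p^6 - 8*p^5 - 38*p^4 + 396*p^3 + 9*p^2 - 4860*p + 8100)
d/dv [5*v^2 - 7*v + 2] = 10*v - 7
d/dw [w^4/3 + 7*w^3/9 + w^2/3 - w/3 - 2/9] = 4*w^3/3 + 7*w^2/3 + 2*w/3 - 1/3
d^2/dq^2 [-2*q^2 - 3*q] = -4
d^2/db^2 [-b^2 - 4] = -2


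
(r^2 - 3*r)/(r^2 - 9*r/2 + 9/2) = 2*r/(2*r - 3)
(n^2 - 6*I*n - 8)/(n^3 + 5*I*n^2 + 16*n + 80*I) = (n - 2*I)/(n^2 + 9*I*n - 20)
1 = 1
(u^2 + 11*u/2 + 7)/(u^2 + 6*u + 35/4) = 2*(u + 2)/(2*u + 5)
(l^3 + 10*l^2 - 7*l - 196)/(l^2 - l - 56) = (l^2 + 3*l - 28)/(l - 8)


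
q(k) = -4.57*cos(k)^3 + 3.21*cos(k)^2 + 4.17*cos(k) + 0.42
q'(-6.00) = 0.64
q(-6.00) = 3.34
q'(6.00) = -0.64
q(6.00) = 3.34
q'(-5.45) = -1.69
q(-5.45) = 3.29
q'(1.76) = -2.43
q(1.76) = -0.22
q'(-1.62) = 3.82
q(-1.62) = 0.22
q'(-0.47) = -0.45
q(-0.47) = 3.45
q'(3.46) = -4.47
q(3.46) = 3.27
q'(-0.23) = -0.59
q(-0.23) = 3.30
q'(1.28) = -4.68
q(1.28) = 1.77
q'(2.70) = 5.49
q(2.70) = 2.65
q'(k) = 13.71*sin(k)*cos(k)^2 - 6.42*sin(k)*cos(k) - 4.17*sin(k)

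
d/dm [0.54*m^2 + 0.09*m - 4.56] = 1.08*m + 0.09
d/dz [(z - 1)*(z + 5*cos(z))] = z + (1 - z)*(5*sin(z) - 1) + 5*cos(z)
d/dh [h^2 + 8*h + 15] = 2*h + 8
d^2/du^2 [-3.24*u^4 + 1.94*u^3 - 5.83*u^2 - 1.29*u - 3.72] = -38.88*u^2 + 11.64*u - 11.66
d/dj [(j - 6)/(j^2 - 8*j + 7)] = (j^2 - 8*j - 2*(j - 6)*(j - 4) + 7)/(j^2 - 8*j + 7)^2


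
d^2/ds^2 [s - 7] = 0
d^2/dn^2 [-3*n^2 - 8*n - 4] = -6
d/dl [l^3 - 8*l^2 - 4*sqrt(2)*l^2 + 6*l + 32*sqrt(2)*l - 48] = 3*l^2 - 16*l - 8*sqrt(2)*l + 6 + 32*sqrt(2)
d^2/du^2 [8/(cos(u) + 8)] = 8*(sin(u)^2 + 8*cos(u) + 1)/(cos(u) + 8)^3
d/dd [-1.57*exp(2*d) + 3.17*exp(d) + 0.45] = (3.17 - 3.14*exp(d))*exp(d)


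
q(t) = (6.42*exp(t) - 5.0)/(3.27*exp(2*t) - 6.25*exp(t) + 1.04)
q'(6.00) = 0.00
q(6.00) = 0.00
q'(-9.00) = 0.00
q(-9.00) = -4.81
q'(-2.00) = -43.05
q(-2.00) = -16.26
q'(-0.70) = -4.24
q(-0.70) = 1.44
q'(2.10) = -0.33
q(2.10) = 0.28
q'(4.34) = -0.03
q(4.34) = 0.03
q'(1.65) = -0.68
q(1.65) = 0.50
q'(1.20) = -1.83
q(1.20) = 1.00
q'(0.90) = -5.89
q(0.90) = 1.98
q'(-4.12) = -0.44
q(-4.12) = -5.21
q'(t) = (6.42*exp(t) - 5.0)*(-6.54*exp(2*t) + 6.25*exp(t))/(3.27*exp(2*t) - 6.25*exp(t) + 1.04)^2 + 6.42*exp(t)/(3.27*exp(2*t) - 6.25*exp(t) + 1.04)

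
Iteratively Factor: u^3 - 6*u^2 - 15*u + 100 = (u - 5)*(u^2 - u - 20) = (u - 5)*(u + 4)*(u - 5)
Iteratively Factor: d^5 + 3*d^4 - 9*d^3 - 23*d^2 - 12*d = (d)*(d^4 + 3*d^3 - 9*d^2 - 23*d - 12) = d*(d - 3)*(d^3 + 6*d^2 + 9*d + 4) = d*(d - 3)*(d + 1)*(d^2 + 5*d + 4) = d*(d - 3)*(d + 1)*(d + 4)*(d + 1)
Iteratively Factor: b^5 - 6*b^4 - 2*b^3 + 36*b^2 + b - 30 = (b - 1)*(b^4 - 5*b^3 - 7*b^2 + 29*b + 30) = (b - 1)*(b + 1)*(b^3 - 6*b^2 - b + 30) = (b - 5)*(b - 1)*(b + 1)*(b^2 - b - 6) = (b - 5)*(b - 3)*(b - 1)*(b + 1)*(b + 2)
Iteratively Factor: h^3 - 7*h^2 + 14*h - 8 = (h - 4)*(h^2 - 3*h + 2) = (h - 4)*(h - 2)*(h - 1)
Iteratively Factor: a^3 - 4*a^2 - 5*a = (a + 1)*(a^2 - 5*a) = (a - 5)*(a + 1)*(a)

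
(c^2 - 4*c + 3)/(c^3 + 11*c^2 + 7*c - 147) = (c - 1)/(c^2 + 14*c + 49)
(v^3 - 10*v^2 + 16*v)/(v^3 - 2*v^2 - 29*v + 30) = v*(v^2 - 10*v + 16)/(v^3 - 2*v^2 - 29*v + 30)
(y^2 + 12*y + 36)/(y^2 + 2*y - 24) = (y + 6)/(y - 4)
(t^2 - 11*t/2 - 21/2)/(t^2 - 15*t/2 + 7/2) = (2*t + 3)/(2*t - 1)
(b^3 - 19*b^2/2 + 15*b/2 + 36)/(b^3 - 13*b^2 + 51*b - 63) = (b^2 - 13*b/2 - 12)/(b^2 - 10*b + 21)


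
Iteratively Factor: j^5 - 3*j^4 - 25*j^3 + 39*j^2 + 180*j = (j + 3)*(j^4 - 6*j^3 - 7*j^2 + 60*j) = j*(j + 3)*(j^3 - 6*j^2 - 7*j + 60) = j*(j - 5)*(j + 3)*(j^2 - j - 12) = j*(j - 5)*(j + 3)^2*(j - 4)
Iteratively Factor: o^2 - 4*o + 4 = (o - 2)*(o - 2)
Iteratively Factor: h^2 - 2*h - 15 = (h - 5)*(h + 3)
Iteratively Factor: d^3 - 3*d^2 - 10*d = (d + 2)*(d^2 - 5*d) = d*(d + 2)*(d - 5)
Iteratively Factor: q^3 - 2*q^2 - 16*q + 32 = (q - 2)*(q^2 - 16) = (q - 2)*(q + 4)*(q - 4)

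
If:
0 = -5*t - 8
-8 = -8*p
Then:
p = 1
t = -8/5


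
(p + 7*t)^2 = p^2 + 14*p*t + 49*t^2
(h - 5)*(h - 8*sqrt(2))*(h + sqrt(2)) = h^3 - 7*sqrt(2)*h^2 - 5*h^2 - 16*h + 35*sqrt(2)*h + 80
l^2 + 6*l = l*(l + 6)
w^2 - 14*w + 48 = (w - 8)*(w - 6)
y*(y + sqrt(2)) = y^2 + sqrt(2)*y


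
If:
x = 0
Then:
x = 0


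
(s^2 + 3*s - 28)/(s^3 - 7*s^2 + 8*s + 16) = (s + 7)/(s^2 - 3*s - 4)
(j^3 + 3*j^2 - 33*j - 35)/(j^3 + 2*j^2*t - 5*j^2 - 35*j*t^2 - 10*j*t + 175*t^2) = (-j^2 - 8*j - 7)/(-j^2 - 2*j*t + 35*t^2)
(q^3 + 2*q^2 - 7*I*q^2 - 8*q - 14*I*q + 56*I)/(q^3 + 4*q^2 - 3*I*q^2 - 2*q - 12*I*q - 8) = (q^2 - q*(2 + 7*I) + 14*I)/(q^2 - 3*I*q - 2)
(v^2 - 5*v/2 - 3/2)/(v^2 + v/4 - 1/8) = 4*(v - 3)/(4*v - 1)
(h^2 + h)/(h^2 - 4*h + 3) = h*(h + 1)/(h^2 - 4*h + 3)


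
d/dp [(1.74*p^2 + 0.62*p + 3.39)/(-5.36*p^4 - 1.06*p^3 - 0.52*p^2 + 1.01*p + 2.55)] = (18.6528*p^5 + 11.814*p^4 + 73.996*p^3 + 12.86*p^2 + 12.3996*p - 1.8429)/(28.7296*p^8 + 11.3632*p^7 + 6.698*p^6 - 9.7248*p^5 - 29.2068*p^4 - 6.4564*p^3 - 1.6319*p^2 + 5.151*p + 6.5025)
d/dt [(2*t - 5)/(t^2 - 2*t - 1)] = 2*(-t^2 + 5*t - 6)/(t^4 - 4*t^3 + 2*t^2 + 4*t + 1)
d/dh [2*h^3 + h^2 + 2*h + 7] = 6*h^2 + 2*h + 2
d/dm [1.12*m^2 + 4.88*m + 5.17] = 2.24*m + 4.88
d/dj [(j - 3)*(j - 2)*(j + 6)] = 3*j^2 + 2*j - 24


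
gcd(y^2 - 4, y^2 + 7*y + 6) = 1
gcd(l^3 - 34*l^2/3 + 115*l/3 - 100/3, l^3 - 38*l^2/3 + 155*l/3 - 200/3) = l^2 - 10*l + 25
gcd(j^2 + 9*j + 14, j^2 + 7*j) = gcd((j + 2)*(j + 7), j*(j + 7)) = j + 7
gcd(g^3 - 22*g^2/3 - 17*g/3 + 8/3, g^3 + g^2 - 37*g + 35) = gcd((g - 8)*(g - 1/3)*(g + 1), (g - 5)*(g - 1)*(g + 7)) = 1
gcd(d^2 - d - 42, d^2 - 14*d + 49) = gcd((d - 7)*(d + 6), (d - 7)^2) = d - 7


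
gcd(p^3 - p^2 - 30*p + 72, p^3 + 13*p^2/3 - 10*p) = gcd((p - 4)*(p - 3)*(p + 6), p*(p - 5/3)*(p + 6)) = p + 6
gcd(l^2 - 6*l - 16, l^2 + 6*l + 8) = l + 2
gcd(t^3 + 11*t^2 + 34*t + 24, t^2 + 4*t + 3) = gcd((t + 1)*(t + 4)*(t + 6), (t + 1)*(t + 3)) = t + 1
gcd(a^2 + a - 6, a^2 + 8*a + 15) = a + 3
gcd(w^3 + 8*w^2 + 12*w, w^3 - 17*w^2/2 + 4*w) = w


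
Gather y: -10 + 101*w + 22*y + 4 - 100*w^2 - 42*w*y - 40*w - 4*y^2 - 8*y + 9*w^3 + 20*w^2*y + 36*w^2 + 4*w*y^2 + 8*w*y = 9*w^3 - 64*w^2 + 61*w + y^2*(4*w - 4) + y*(20*w^2 - 34*w + 14) - 6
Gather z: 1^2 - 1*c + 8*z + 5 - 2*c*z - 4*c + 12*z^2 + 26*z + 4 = -5*c + 12*z^2 + z*(34 - 2*c) + 10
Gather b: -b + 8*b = 7*b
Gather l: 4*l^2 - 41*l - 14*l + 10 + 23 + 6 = 4*l^2 - 55*l + 39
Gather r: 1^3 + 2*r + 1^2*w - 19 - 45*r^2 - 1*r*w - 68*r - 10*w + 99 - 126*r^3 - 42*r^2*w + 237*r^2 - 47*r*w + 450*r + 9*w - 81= -126*r^3 + r^2*(192 - 42*w) + r*(384 - 48*w)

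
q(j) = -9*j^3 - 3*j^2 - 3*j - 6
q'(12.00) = -3963.00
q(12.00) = -16026.00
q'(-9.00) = -2136.00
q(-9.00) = 6339.00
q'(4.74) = -638.07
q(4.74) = -1046.09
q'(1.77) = -98.21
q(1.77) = -70.62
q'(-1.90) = -89.07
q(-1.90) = 50.60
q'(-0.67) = -11.10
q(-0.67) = -2.63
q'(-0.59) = -8.86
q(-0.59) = -3.43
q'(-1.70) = -70.83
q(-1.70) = 34.65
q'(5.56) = -871.03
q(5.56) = -1662.34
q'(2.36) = -167.54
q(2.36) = -148.09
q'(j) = -27*j^2 - 6*j - 3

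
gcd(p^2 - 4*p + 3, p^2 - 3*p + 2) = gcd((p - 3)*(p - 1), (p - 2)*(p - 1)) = p - 1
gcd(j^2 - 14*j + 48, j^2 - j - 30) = j - 6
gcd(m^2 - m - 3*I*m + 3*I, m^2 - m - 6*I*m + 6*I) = m - 1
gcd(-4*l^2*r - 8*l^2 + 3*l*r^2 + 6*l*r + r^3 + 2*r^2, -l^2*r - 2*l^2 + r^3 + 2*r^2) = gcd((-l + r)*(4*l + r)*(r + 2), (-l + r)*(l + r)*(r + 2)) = -l*r - 2*l + r^2 + 2*r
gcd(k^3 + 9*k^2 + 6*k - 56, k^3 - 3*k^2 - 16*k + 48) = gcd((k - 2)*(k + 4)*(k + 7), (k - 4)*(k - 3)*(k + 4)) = k + 4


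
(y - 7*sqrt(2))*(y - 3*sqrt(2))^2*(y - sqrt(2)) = y^4 - 14*sqrt(2)*y^3 + 128*y^2 - 228*sqrt(2)*y + 252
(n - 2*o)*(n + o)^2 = n^3 - 3*n*o^2 - 2*o^3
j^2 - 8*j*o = j*(j - 8*o)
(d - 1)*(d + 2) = d^2 + d - 2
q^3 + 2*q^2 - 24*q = q*(q - 4)*(q + 6)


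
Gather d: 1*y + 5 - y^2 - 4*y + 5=-y^2 - 3*y + 10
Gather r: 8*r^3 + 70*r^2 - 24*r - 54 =8*r^3 + 70*r^2 - 24*r - 54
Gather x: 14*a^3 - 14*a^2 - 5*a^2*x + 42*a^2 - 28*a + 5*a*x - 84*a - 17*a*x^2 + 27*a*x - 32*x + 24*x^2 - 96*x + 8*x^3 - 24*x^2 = 14*a^3 + 28*a^2 - 17*a*x^2 - 112*a + 8*x^3 + x*(-5*a^2 + 32*a - 128)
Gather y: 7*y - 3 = 7*y - 3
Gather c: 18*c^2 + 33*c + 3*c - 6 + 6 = 18*c^2 + 36*c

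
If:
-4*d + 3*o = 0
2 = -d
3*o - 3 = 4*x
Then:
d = -2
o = -8/3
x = -11/4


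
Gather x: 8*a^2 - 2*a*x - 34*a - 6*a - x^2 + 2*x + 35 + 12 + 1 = 8*a^2 - 40*a - x^2 + x*(2 - 2*a) + 48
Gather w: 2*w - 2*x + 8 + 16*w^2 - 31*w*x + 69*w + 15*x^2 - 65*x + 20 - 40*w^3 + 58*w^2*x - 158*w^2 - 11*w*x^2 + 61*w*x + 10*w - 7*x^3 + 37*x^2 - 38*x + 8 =-40*w^3 + w^2*(58*x - 142) + w*(-11*x^2 + 30*x + 81) - 7*x^3 + 52*x^2 - 105*x + 36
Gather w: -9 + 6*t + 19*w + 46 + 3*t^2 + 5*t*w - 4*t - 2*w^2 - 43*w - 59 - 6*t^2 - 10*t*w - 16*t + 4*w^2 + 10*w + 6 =-3*t^2 - 14*t + 2*w^2 + w*(-5*t - 14) - 16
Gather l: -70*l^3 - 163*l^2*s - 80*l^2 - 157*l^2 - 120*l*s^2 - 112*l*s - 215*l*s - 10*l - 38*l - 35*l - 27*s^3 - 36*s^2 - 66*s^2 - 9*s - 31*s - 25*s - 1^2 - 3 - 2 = -70*l^3 + l^2*(-163*s - 237) + l*(-120*s^2 - 327*s - 83) - 27*s^3 - 102*s^2 - 65*s - 6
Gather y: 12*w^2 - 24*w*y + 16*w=12*w^2 - 24*w*y + 16*w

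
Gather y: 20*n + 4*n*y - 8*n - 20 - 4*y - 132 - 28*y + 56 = 12*n + y*(4*n - 32) - 96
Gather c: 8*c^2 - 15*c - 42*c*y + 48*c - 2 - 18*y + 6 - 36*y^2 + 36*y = 8*c^2 + c*(33 - 42*y) - 36*y^2 + 18*y + 4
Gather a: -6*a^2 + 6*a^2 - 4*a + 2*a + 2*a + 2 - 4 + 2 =0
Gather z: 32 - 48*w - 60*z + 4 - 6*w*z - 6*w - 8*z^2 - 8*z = -54*w - 8*z^2 + z*(-6*w - 68) + 36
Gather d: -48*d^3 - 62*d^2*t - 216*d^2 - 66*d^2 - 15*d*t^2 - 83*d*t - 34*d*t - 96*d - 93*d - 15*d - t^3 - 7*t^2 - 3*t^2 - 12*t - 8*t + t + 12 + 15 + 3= -48*d^3 + d^2*(-62*t - 282) + d*(-15*t^2 - 117*t - 204) - t^3 - 10*t^2 - 19*t + 30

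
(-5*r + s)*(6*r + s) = -30*r^2 + r*s + s^2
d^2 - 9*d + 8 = (d - 8)*(d - 1)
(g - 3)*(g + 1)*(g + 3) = g^3 + g^2 - 9*g - 9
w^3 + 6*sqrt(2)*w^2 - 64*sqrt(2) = (w - 2*sqrt(2))*(w + 4*sqrt(2))^2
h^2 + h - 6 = (h - 2)*(h + 3)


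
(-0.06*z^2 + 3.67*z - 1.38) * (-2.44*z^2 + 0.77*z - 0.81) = 0.1464*z^4 - 9.001*z^3 + 6.2417*z^2 - 4.0353*z + 1.1178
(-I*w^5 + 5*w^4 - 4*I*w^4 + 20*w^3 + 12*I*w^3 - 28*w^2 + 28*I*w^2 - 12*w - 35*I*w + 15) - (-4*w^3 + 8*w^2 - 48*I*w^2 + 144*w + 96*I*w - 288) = -I*w^5 + 5*w^4 - 4*I*w^4 + 24*w^3 + 12*I*w^3 - 36*w^2 + 76*I*w^2 - 156*w - 131*I*w + 303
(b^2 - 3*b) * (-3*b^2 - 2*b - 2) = -3*b^4 + 7*b^3 + 4*b^2 + 6*b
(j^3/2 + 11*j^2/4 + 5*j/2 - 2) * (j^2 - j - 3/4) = j^5/2 + 9*j^4/4 - 5*j^3/8 - 105*j^2/16 + j/8 + 3/2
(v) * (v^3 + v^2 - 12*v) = v^4 + v^3 - 12*v^2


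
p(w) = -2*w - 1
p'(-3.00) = -2.00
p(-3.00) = 5.00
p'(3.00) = -2.00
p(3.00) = -7.00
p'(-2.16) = -2.00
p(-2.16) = 3.32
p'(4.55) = -2.00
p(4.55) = -10.10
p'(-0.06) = -2.00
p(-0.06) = -0.88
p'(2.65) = -2.00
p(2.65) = -6.30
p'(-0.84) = -2.00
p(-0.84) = 0.68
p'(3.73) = -2.00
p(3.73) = -8.46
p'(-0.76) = -2.00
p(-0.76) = 0.52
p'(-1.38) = -2.00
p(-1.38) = 1.76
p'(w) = -2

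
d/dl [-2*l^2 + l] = 1 - 4*l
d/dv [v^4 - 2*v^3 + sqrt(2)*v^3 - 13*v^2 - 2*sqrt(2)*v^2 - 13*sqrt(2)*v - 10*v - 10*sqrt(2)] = 4*v^3 - 6*v^2 + 3*sqrt(2)*v^2 - 26*v - 4*sqrt(2)*v - 13*sqrt(2) - 10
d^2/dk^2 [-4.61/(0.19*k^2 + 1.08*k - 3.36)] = (0.332842*k^2 + 1.891944*k - 4.61*(0.38*k + 1.08)*(0.76*k + 2.16) - 5.886048)/(0.19*k^2 + 1.08*k - 3.36)^3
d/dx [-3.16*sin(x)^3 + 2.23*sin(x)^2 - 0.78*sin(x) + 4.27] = (-9.48*sin(x)^2 + 4.46*sin(x) - 0.78)*cos(x)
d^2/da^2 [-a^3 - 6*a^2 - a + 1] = -6*a - 12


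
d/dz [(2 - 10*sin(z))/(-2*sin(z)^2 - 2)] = (2*sin(z) + 5*cos(z)^2)*cos(z)/(sin(z)^2 + 1)^2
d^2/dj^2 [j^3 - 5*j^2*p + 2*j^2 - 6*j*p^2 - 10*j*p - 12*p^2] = 6*j - 10*p + 4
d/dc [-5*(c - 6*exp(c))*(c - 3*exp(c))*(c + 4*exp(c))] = 25*c^2*exp(c) - 15*c^2 + 180*c*exp(2*c) + 50*c*exp(c) - 1080*exp(3*c) + 90*exp(2*c)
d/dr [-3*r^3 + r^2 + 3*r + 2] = -9*r^2 + 2*r + 3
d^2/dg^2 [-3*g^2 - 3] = -6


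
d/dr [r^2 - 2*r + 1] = 2*r - 2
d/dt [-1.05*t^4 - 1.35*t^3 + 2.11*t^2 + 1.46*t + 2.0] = -4.2*t^3 - 4.05*t^2 + 4.22*t + 1.46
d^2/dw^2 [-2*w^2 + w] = -4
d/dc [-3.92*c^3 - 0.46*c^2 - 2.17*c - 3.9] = -11.76*c^2 - 0.92*c - 2.17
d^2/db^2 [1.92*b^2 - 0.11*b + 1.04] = 3.84000000000000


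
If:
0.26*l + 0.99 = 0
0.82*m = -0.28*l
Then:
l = -3.81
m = 1.30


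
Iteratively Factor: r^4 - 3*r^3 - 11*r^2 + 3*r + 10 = (r + 2)*(r^3 - 5*r^2 - r + 5) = (r - 1)*(r + 2)*(r^2 - 4*r - 5) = (r - 1)*(r + 1)*(r + 2)*(r - 5)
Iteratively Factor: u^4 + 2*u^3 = (u)*(u^3 + 2*u^2) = u*(u + 2)*(u^2) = u^2*(u + 2)*(u)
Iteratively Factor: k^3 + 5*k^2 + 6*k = (k)*(k^2 + 5*k + 6) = k*(k + 3)*(k + 2)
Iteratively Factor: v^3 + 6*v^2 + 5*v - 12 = (v - 1)*(v^2 + 7*v + 12) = (v - 1)*(v + 4)*(v + 3)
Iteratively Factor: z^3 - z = (z)*(z^2 - 1) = z*(z + 1)*(z - 1)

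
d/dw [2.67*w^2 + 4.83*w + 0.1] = 5.34*w + 4.83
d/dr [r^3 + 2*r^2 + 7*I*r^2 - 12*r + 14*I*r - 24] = 3*r^2 + r*(4 + 14*I) - 12 + 14*I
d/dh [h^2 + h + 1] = 2*h + 1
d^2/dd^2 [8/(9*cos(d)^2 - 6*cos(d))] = 4*(-18*(1 - cos(2*d))^2 - 45*cos(d) - 22*cos(2*d) + 9*cos(3*d) + 66)/(3*(3*cos(d) - 2)^3*cos(d)^3)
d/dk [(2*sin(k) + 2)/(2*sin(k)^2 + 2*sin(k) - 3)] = 2*(-4*sin(k) + cos(2*k) - 6)*cos(k)/(2*sin(k) - cos(2*k) - 2)^2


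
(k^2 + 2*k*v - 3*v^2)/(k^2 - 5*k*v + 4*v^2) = (-k - 3*v)/(-k + 4*v)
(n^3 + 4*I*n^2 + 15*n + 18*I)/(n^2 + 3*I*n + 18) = n + I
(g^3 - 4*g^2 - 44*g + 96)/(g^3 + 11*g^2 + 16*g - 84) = (g - 8)/(g + 7)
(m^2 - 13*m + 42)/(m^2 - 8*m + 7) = (m - 6)/(m - 1)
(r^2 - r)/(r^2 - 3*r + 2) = r/(r - 2)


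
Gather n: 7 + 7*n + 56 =7*n + 63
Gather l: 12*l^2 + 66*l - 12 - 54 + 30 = 12*l^2 + 66*l - 36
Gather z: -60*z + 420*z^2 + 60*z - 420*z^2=0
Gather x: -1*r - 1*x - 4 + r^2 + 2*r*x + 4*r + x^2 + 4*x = r^2 + 3*r + x^2 + x*(2*r + 3) - 4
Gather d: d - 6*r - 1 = d - 6*r - 1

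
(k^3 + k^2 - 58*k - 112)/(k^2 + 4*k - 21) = (k^2 - 6*k - 16)/(k - 3)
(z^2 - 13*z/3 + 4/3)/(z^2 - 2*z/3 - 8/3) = (-3*z^2 + 13*z - 4)/(-3*z^2 + 2*z + 8)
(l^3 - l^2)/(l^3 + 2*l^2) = (l - 1)/(l + 2)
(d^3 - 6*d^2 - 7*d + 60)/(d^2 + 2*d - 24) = (d^2 - 2*d - 15)/(d + 6)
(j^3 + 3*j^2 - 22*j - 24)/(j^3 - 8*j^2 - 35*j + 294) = (j^2 - 3*j - 4)/(j^2 - 14*j + 49)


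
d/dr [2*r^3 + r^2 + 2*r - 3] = 6*r^2 + 2*r + 2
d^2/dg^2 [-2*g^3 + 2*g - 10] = -12*g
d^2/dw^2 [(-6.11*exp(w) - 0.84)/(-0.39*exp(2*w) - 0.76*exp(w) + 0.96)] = (0.929331*exp(4*w) - 1.299948*exp(3*w) + 14.472432*exp(2*w) + 6.201024*exp(w) + 6.24384)*exp(w)/(0.059319*exp(6*w) + 0.346788*exp(5*w) + 0.237744*exp(4*w) - 1.268288*exp(3*w) - 0.585216*exp(2*w) + 2.101248*exp(w) - 0.884736)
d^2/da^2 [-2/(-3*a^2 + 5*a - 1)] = 4*(-9*a^2 + 15*a + (6*a - 5)^2 - 3)/(3*a^2 - 5*a + 1)^3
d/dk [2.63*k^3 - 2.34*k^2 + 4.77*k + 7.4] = 7.89*k^2 - 4.68*k + 4.77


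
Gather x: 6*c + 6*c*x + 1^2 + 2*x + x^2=6*c + x^2 + x*(6*c + 2) + 1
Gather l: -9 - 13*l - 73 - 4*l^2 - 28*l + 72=-4*l^2 - 41*l - 10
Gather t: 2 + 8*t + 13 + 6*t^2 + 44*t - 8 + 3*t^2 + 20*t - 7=9*t^2 + 72*t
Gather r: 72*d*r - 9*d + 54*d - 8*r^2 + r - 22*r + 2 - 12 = 45*d - 8*r^2 + r*(72*d - 21) - 10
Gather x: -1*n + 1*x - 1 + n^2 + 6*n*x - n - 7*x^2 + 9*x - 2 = n^2 - 2*n - 7*x^2 + x*(6*n + 10) - 3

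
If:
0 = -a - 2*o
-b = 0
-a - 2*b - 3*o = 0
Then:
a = 0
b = 0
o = 0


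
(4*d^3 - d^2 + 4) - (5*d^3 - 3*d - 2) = -d^3 - d^2 + 3*d + 6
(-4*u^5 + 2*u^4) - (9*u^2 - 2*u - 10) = -4*u^5 + 2*u^4 - 9*u^2 + 2*u + 10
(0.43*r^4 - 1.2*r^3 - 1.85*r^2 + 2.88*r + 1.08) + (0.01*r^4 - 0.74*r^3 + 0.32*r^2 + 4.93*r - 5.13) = 0.44*r^4 - 1.94*r^3 - 1.53*r^2 + 7.81*r - 4.05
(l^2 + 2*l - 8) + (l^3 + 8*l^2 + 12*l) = l^3 + 9*l^2 + 14*l - 8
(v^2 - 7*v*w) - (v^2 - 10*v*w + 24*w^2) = 3*v*w - 24*w^2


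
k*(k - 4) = k^2 - 4*k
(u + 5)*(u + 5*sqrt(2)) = u^2 + 5*u + 5*sqrt(2)*u + 25*sqrt(2)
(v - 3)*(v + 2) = v^2 - v - 6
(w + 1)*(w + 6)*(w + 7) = w^3 + 14*w^2 + 55*w + 42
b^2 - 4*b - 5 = (b - 5)*(b + 1)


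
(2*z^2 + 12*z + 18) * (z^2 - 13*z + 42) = 2*z^4 - 14*z^3 - 54*z^2 + 270*z + 756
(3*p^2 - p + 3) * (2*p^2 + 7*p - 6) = 6*p^4 + 19*p^3 - 19*p^2 + 27*p - 18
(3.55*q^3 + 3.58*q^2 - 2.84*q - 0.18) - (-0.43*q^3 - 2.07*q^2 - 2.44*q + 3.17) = 3.98*q^3 + 5.65*q^2 - 0.4*q - 3.35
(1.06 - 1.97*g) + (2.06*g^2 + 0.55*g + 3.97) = 2.06*g^2 - 1.42*g + 5.03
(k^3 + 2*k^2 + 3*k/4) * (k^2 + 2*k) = k^5 + 4*k^4 + 19*k^3/4 + 3*k^2/2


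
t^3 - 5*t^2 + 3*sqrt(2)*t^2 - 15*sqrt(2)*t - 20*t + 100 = (t - 5)*(t - 2*sqrt(2))*(t + 5*sqrt(2))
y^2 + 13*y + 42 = (y + 6)*(y + 7)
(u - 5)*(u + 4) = u^2 - u - 20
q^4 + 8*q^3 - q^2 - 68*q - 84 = (q - 3)*(q + 2)^2*(q + 7)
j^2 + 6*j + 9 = (j + 3)^2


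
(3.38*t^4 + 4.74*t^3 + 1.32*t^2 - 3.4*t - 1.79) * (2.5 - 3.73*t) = -12.6074*t^5 - 9.2302*t^4 + 6.9264*t^3 + 15.982*t^2 - 1.8233*t - 4.475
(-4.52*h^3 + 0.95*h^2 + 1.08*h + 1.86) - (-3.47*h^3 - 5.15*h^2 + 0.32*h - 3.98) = -1.05*h^3 + 6.1*h^2 + 0.76*h + 5.84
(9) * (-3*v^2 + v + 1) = -27*v^2 + 9*v + 9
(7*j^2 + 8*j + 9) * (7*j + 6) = 49*j^3 + 98*j^2 + 111*j + 54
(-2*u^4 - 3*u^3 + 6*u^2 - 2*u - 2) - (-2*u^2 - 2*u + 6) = -2*u^4 - 3*u^3 + 8*u^2 - 8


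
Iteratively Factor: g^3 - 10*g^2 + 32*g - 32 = (g - 2)*(g^2 - 8*g + 16) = (g - 4)*(g - 2)*(g - 4)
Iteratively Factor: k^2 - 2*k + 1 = (k - 1)*(k - 1)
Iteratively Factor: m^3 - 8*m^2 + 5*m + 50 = (m - 5)*(m^2 - 3*m - 10) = (m - 5)*(m + 2)*(m - 5)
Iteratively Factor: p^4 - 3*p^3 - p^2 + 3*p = (p + 1)*(p^3 - 4*p^2 + 3*p) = (p - 3)*(p + 1)*(p^2 - p) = (p - 3)*(p - 1)*(p + 1)*(p)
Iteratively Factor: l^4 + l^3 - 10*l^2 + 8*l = (l - 2)*(l^3 + 3*l^2 - 4*l) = (l - 2)*(l + 4)*(l^2 - l) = (l - 2)*(l - 1)*(l + 4)*(l)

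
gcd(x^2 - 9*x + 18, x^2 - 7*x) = 1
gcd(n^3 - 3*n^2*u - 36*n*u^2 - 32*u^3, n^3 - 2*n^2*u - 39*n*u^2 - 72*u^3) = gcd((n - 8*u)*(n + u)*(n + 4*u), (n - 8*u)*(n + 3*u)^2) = -n + 8*u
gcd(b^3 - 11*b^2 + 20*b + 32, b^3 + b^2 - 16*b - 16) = b^2 - 3*b - 4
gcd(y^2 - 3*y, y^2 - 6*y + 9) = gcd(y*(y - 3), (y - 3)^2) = y - 3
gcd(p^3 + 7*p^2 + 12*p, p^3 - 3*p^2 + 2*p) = p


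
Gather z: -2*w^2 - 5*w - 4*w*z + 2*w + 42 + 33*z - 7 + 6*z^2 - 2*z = -2*w^2 - 3*w + 6*z^2 + z*(31 - 4*w) + 35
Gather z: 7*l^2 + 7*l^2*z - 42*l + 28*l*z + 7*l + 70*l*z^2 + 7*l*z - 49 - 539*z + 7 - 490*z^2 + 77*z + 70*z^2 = 7*l^2 - 35*l + z^2*(70*l - 420) + z*(7*l^2 + 35*l - 462) - 42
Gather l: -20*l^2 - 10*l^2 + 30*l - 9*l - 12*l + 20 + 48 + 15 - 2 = -30*l^2 + 9*l + 81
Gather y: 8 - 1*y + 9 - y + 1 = 18 - 2*y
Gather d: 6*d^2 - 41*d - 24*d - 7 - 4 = 6*d^2 - 65*d - 11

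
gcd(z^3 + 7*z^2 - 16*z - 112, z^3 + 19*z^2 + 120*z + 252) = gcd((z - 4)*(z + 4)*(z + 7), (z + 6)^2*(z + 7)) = z + 7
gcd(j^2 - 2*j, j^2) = j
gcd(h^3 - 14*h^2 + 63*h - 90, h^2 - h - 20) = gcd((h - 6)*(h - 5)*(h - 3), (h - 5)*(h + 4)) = h - 5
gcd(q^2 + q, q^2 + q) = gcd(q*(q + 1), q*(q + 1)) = q^2 + q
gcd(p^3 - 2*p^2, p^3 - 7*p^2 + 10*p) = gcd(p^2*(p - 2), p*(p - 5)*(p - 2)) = p^2 - 2*p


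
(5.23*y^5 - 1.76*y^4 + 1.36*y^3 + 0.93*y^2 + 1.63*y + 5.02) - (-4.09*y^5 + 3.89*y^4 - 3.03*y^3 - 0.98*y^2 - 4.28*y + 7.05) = 9.32*y^5 - 5.65*y^4 + 4.39*y^3 + 1.91*y^2 + 5.91*y - 2.03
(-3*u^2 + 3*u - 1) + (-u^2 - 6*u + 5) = -4*u^2 - 3*u + 4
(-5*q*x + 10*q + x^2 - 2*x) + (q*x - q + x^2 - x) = -4*q*x + 9*q + 2*x^2 - 3*x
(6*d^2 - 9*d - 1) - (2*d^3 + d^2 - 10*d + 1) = -2*d^3 + 5*d^2 + d - 2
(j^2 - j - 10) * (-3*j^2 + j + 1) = -3*j^4 + 4*j^3 + 30*j^2 - 11*j - 10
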